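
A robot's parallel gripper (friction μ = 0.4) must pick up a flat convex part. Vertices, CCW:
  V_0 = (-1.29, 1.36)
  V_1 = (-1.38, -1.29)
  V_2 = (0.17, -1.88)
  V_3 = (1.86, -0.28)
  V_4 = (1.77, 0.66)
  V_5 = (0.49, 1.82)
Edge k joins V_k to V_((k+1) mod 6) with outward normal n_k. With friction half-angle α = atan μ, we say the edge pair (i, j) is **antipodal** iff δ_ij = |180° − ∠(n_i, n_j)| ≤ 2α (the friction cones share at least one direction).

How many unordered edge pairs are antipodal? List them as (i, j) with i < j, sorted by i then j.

count = 4; pairs: (0,3), (1,4), (1,5), (2,5)

α = atan 0.4 = 21.80°;  2α = 43.60°
n_0 = (-0.9994, +0.0339)
n_1 = (-0.3557, -0.9346)
n_2 = (+0.6875, -0.7262)
n_3 = (+0.9954, +0.0953)
n_4 = (+0.6715, +0.7410)
n_5 = (-0.2502, +0.9682)
  (0,1): δ = 108.89°  ·
  (0,2): δ = 44.62°  ·
  (0,3): δ = 7.41°  ✓
  (0,4): δ = 49.76°  ·
  (0,5): δ = 106.43°  ·
  (1,2): δ = 115.73°  ·
  (1,3): δ = 63.69°  ·
  (1,4): δ = 21.35°  ✓
  (1,5): δ = 35.33°  ✓
  (2,3): δ = 127.96°  ·
  (2,4): δ = 85.62°  ·
  (2,5): δ = 28.94°  ✓
  (3,4): δ = 137.65°  ·
  (3,5): δ = 80.98°  ·
  (4,5): δ = 123.33°  ·
antipodal pairs: 4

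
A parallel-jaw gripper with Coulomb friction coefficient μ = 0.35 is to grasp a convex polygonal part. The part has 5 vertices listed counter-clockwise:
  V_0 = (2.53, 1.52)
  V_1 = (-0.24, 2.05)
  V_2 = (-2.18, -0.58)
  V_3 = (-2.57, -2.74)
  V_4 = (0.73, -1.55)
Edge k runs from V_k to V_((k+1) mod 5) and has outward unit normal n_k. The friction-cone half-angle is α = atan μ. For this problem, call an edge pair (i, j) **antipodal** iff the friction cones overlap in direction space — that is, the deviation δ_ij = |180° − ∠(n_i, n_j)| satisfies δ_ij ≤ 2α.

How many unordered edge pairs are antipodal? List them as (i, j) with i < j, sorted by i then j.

α = atan 0.35 = 19.29°;  2α = 38.58°
n_0 = (+0.1879, +0.9822)
n_1 = (-0.8047, +0.5936)
n_2 = (-0.9841, +0.1777)
n_3 = (+0.3392, -0.9407)
n_4 = (+0.8627, -0.5058)
  (0,1): δ = 115.58°  ·
  (0,2): δ = 89.40°  ·
  (0,3): δ = 30.66°  ✓
  (0,4): δ = 70.45°  ·
  (1,2): δ = 153.82°  ·
  (1,3): δ = 33.76°  ✓
  (1,4): δ = 6.03°  ✓
  (2,3): δ = 59.94°  ·
  (2,4): δ = 20.15°  ✓
  (3,4): δ = 140.21°  ·
antipodal pairs: 4

count = 4; pairs: (0,3), (1,3), (1,4), (2,4)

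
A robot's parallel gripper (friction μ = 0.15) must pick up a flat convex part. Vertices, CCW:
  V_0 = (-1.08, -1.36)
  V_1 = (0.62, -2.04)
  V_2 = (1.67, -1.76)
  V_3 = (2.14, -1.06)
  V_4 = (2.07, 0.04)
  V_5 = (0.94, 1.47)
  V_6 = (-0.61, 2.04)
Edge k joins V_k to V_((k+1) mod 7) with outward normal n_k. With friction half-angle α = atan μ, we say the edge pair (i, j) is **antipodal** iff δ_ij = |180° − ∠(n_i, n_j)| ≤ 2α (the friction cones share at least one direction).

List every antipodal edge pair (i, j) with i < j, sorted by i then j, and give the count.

α = atan 0.15 = 8.53°;  2α = 17.06°
n_0 = (-0.3714, -0.9285)
n_1 = (+0.2577, -0.9662)
n_2 = (+0.8302, -0.5574)
n_3 = (+0.9980, +0.0635)
n_4 = (+0.7846, +0.6200)
n_5 = (+0.3451, +0.9385)
n_6 = (-0.9906, +0.1369)
  (0,1): δ = 143.27°  ·
  (0,2): δ = 102.08°  ·
  (0,3): δ = 64.56°  ·
  (0,4): δ = 29.88°  ·
  (0,5): δ = 1.61°  ✓
  (0,6): δ = 103.93°  ·
  (1,2): δ = 138.81°  ·
  (1,3): δ = 101.29°  ·
  (1,4): δ = 66.62°  ·
  (1,5): δ = 35.12°  ·
  (1,6): δ = 67.20°  ·
  (2,3): δ = 142.48°  ·
  (2,4): δ = 107.81°  ·
  (2,5): δ = 76.31°  ·
  (2,6): δ = 26.01°  ·
  (3,4): δ = 145.33°  ·
  (3,5): δ = 113.83°  ·
  (3,6): δ = 11.51°  ✓
  (4,5): δ = 148.51°  ·
  (4,6): δ = 46.19°  ·
  (5,6): δ = 77.68°  ·
antipodal pairs: 2

count = 2; pairs: (0,5), (3,6)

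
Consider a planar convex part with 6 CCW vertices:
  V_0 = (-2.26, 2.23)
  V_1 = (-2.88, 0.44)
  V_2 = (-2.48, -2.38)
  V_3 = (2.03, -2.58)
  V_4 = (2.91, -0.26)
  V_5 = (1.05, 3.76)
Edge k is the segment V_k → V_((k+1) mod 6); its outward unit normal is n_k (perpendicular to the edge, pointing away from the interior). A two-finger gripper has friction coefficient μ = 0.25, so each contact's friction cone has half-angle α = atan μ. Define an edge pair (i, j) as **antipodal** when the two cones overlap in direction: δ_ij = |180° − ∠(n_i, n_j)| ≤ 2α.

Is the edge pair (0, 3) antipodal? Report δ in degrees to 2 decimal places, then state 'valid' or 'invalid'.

δ = 1.67°, valid

α = atan 0.25 = 14.04°;  2α = 28.07°
edge 0: e_0 = (-0.62, -1.79);  n_0 = (-0.9449, +0.3273)
edge 3: e_3 = (+0.88, +2.32);  n_3 = (+0.9350, -0.3547)
∠(n_0, n_3) = 178.33°
δ = |180° − 178.33°| = 1.67°
1.67° ≤ 2α = 28.07°  →  valid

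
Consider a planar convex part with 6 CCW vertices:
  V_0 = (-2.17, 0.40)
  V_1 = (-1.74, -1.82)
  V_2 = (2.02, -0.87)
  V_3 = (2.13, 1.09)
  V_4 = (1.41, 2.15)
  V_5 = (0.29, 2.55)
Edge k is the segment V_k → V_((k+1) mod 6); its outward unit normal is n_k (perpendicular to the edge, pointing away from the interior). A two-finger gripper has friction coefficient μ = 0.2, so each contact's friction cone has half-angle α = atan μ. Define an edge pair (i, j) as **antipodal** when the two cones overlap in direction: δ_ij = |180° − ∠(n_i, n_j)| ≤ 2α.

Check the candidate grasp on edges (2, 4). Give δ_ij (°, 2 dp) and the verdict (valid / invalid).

δ = 106.44°, invalid

α = atan 0.2 = 11.31°;  2α = 22.62°
edge 2: e_2 = (+0.11, +1.96);  n_2 = (+0.9984, -0.0560)
edge 4: e_4 = (-1.12, +0.40);  n_4 = (+0.3363, +0.9417)
∠(n_2, n_4) = 73.56°
δ = |180° − 73.56°| = 106.44°
106.44° > 2α = 22.62°  →  invalid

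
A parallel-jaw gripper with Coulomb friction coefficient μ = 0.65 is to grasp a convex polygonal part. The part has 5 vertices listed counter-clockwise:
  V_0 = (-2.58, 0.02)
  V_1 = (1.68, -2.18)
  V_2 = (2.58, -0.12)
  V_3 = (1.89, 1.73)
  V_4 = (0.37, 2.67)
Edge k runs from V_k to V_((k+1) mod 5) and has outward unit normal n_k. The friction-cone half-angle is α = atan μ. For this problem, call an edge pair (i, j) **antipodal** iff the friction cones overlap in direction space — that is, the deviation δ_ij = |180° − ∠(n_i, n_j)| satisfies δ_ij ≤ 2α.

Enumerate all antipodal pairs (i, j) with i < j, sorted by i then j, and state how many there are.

α = atan 0.65 = 33.02°;  2α = 66.05°
n_0 = (-0.4589, -0.8885)
n_1 = (+0.9164, -0.4004)
n_2 = (+0.9370, +0.3495)
n_3 = (+0.5260, +0.8505)
n_4 = (-0.6683, +0.7439)
  (0,1): δ = 86.29°  ·
  (0,2): δ = 42.23°  ✓
  (0,3): δ = 4.42°  ✓
  (0,4): δ = 69.25°  ·
  (1,2): δ = 135.95°  ·
  (1,3): δ = 98.13°  ·
  (1,4): δ = 24.47°  ✓
  (2,3): δ = 142.19°  ·
  (2,4): δ = 68.52°  ·
  (3,4): δ = 106.33°  ·
antipodal pairs: 3

count = 3; pairs: (0,2), (0,3), (1,4)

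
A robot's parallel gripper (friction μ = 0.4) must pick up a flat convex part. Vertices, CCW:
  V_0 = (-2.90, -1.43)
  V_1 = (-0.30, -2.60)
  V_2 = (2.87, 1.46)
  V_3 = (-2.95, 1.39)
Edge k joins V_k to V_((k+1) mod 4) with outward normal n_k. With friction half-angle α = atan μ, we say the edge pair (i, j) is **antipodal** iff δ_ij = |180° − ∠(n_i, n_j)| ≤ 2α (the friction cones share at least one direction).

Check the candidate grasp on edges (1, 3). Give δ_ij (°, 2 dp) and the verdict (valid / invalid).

δ = 39.00°, valid

α = atan 0.4 = 21.80°;  2α = 43.60°
edge 1: e_1 = (+3.17, +4.06);  n_1 = (+0.7882, -0.6154)
edge 3: e_3 = (+0.05, -2.82);  n_3 = (-0.9998, -0.0177)
∠(n_1, n_3) = 141.00°
δ = |180° − 141.00°| = 39.00°
39.00° ≤ 2α = 43.60°  →  valid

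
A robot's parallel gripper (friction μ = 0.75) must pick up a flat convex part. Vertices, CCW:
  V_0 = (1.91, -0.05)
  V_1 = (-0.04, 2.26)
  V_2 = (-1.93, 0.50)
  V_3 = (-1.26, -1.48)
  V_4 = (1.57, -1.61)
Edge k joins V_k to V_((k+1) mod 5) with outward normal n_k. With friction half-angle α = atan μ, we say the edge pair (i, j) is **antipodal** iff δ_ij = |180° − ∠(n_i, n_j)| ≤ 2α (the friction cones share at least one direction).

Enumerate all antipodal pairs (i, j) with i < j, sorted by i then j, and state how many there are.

α = atan 0.75 = 36.87°;  2α = 73.74°
n_0 = (+0.7641, +0.6451)
n_1 = (-0.6815, +0.7318)
n_2 = (-0.9472, -0.3205)
n_3 = (-0.0459, -0.9989)
n_4 = (+0.9771, -0.2129)
  (0,1): δ = 87.21°  ·
  (0,2): δ = 21.47°  ✓
  (0,3): δ = 47.20°  ✓
  (0,4): δ = 127.54°  ·
  (1,2): δ = 114.27°  ·
  (1,3): δ = 45.59°  ✓
  (1,4): δ = 34.74°  ✓
  (2,3): δ = 111.33°  ·
  (2,4): δ = 30.99°  ✓
  (3,4): δ = 99.67°  ·
antipodal pairs: 5

count = 5; pairs: (0,2), (0,3), (1,3), (1,4), (2,4)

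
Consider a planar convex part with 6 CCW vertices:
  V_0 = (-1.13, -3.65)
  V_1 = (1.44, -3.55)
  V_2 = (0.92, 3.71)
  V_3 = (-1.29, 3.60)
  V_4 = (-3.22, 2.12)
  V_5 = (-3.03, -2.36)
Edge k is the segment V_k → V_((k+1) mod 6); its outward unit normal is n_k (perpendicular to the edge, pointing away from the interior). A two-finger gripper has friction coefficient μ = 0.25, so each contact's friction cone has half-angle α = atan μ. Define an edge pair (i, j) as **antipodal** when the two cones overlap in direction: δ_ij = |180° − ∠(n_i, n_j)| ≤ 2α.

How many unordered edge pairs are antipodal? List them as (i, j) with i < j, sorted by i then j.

count = 2; pairs: (0,2), (1,4)

α = atan 0.25 = 14.04°;  2α = 28.07°
n_0 = (+0.0389, -0.9992)
n_1 = (+0.9974, +0.0714)
n_2 = (-0.0497, +0.9988)
n_3 = (-0.6085, +0.7935)
n_4 = (-0.9991, -0.0424)
n_5 = (-0.5617, -0.8273)
  (0,1): δ = 88.13°  ·
  (0,2): δ = 0.62°  ✓
  (0,3): δ = 35.25°  ·
  (0,4): δ = 90.20°  ·
  (0,5): δ = 143.60°  ·
  (1,2): δ = 91.25°  ·
  (1,3): δ = 56.61°  ·
  (1,4): δ = 1.67°  ✓
  (1,5): δ = 51.73°  ·
  (2,3): δ = 145.37°  ·
  (2,4): δ = 90.42°  ·
  (2,5): δ = 37.02°  ·
  (3,4): δ = 125.05°  ·
  (3,5): δ = 71.66°  ·
  (4,5): δ = 126.60°  ·
antipodal pairs: 2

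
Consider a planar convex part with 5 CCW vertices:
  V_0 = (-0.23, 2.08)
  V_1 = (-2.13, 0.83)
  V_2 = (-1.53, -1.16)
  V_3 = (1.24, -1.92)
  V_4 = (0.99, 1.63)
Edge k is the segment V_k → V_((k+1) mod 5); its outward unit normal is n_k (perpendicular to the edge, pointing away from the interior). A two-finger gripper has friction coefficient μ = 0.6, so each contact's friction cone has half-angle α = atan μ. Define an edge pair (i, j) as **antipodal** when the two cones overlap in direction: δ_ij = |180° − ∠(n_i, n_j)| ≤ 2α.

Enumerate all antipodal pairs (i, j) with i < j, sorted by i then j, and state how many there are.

α = atan 0.6 = 30.96°;  2α = 61.93°
n_0 = (-0.5496, +0.8354)
n_1 = (-0.9574, -0.2887)
n_2 = (-0.2646, -0.9644)
n_3 = (+0.9975, +0.0702)
n_4 = (+0.3461, +0.9382)
  (0,1): δ = 106.56°  ·
  (0,2): δ = 48.68°  ✓
  (0,3): δ = 60.69°  ✓
  (0,4): δ = 126.41°  ·
  (1,2): δ = 122.12°  ·
  (1,3): δ = 12.75°  ✓
  (1,4): δ = 52.97°  ✓
  (2,3): δ = 70.63°  ·
  (2,4): δ = 4.90°  ✓
  (3,4): δ = 114.27°  ·
antipodal pairs: 5

count = 5; pairs: (0,2), (0,3), (1,3), (1,4), (2,4)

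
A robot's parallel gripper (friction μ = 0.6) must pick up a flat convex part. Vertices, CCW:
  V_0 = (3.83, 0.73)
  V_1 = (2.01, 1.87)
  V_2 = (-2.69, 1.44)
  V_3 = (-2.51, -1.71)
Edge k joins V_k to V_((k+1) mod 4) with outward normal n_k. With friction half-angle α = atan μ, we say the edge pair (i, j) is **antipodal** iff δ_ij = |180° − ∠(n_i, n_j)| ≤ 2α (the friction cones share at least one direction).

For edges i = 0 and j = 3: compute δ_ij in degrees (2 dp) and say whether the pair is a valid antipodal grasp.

δ = 53.11°, valid

α = atan 0.6 = 30.96°;  2α = 61.93°
edge 0: e_0 = (-1.82, +1.14);  n_0 = (+0.5308, +0.8475)
edge 3: e_3 = (+6.34, +2.44);  n_3 = (+0.3592, -0.9333)
∠(n_0, n_3) = 126.89°
δ = |180° − 126.89°| = 53.11°
53.11° ≤ 2α = 61.93°  →  valid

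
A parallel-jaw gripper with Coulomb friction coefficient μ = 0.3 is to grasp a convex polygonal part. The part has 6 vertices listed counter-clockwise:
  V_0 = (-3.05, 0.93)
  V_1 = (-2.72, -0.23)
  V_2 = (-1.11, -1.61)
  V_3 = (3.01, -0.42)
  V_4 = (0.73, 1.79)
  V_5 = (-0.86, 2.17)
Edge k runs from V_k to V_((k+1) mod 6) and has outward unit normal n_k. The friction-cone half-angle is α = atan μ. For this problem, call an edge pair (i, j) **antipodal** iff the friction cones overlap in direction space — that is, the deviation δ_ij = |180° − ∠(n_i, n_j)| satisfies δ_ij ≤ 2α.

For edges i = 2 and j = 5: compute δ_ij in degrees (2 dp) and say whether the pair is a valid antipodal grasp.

δ = 13.41°, valid

α = atan 0.3 = 16.70°;  2α = 33.40°
edge 2: e_2 = (+4.12, +1.19);  n_2 = (+0.2775, -0.9607)
edge 5: e_5 = (-2.19, -1.24);  n_5 = (-0.4927, +0.8702)
∠(n_2, n_5) = 166.59°
δ = |180° − 166.59°| = 13.41°
13.41° ≤ 2α = 33.40°  →  valid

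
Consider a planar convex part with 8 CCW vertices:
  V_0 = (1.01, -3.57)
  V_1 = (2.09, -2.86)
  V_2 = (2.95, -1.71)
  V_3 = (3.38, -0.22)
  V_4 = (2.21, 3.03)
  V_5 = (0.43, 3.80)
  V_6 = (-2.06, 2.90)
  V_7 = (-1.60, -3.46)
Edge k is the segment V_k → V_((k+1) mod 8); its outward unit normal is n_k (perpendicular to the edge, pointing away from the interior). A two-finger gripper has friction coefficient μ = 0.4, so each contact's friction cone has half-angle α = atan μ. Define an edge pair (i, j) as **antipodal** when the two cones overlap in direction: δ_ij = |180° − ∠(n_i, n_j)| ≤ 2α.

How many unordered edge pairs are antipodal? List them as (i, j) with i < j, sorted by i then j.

count = 7; pairs: (0,5), (1,5), (1,6), (2,6), (3,6), (4,7), (5,7)

α = atan 0.4 = 21.80°;  2α = 43.60°
n_0 = (+0.5493, -0.8356)
n_1 = (+0.8008, -0.5989)
n_2 = (+0.9608, -0.2773)
n_3 = (+0.9409, +0.3387)
n_4 = (+0.3970, +0.9178)
n_5 = (-0.3399, +0.9405)
n_6 = (-0.9974, -0.0721)
n_7 = (-0.0421, -0.9991)
  (0,1): δ = 160.11°  ·
  (0,2): δ = 139.42°  ·
  (0,3): δ = 103.52°  ·
  (0,4): δ = 56.71°  ·
  (0,5): δ = 13.45°  ✓
  (0,6): δ = 60.82°  ·
  (0,7): δ = 144.27°  ·
  (1,2): δ = 159.31°  ·
  (1,3): δ = 123.41°  ·
  (1,4): δ = 76.60°  ·
  (1,5): δ = 33.34°  ✓
  (1,6): δ = 40.93°  ✓
  (1,7): δ = 124.38°  ·
  (2,3): δ = 144.10°  ·
  (2,4): δ = 97.29°  ·
  (2,5): δ = 54.03°  ·
  (2,6): δ = 20.23°  ✓
  (2,7): δ = 103.68°  ·
  (3,4): δ = 133.19°  ·
  (3,5): δ = 89.93°  ·
  (3,6): δ = 15.66°  ✓
  (3,7): δ = 67.79°  ·
  (4,5): δ = 136.74°  ·
  (4,6): δ = 62.47°  ·
  (4,7): δ = 20.98°  ✓
  (5,6): δ = 105.74°  ·
  (5,7): δ = 22.29°  ✓
  (6,7): δ = 96.55°  ·
antipodal pairs: 7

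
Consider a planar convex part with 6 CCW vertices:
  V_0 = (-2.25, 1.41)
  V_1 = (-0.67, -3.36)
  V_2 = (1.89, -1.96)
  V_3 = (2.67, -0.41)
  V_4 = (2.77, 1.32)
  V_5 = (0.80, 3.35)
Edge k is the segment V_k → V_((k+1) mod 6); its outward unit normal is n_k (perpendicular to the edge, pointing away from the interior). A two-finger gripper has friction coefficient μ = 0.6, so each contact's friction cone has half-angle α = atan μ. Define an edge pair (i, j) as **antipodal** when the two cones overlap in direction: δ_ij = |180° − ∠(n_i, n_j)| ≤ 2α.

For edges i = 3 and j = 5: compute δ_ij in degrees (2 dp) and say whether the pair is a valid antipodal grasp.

α = atan 0.6 = 30.96°;  2α = 61.93°
edge 3: e_3 = (+0.10, +1.73);  n_3 = (+0.9983, -0.0577)
edge 5: e_5 = (-3.05, -1.94);  n_5 = (-0.5367, +0.8438)
∠(n_3, n_5) = 125.77°
δ = |180° − 125.77°| = 54.23°
54.23° ≤ 2α = 61.93°  →  valid

δ = 54.23°, valid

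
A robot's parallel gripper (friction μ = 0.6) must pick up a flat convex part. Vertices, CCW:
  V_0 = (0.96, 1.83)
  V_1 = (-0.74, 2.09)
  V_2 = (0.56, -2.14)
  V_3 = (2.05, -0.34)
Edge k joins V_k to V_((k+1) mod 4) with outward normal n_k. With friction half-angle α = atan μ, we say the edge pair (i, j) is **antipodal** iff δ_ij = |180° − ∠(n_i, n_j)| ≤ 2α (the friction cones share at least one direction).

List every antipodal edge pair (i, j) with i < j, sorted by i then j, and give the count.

α = atan 0.6 = 30.96°;  2α = 61.93°
n_0 = (+0.1512, +0.9885)
n_1 = (-0.9559, -0.2938)
n_2 = (+0.7703, -0.6377)
n_3 = (+0.8936, +0.4489)
  (0,1): δ = 64.22°  ·
  (0,2): δ = 59.08°  ✓
  (0,3): δ = 125.37°  ·
  (1,2): δ = 56.70°  ✓
  (1,3): δ = 9.59°  ✓
  (2,3): δ = 113.71°  ·
antipodal pairs: 3

count = 3; pairs: (0,2), (1,2), (1,3)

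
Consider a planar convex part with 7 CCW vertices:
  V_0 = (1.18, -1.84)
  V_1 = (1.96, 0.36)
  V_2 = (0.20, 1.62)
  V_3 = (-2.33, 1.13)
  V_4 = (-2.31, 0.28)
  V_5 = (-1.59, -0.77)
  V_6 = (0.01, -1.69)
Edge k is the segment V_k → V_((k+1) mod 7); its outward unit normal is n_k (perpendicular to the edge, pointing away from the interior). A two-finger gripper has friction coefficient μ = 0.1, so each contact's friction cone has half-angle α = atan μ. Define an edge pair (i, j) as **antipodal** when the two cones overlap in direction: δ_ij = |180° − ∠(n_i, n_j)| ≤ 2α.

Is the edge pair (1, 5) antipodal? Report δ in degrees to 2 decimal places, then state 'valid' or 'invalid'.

α = atan 0.1 = 5.71°;  2α = 11.42°
edge 1: e_1 = (-1.76, +1.26);  n_1 = (+0.5821, +0.8131)
edge 5: e_5 = (+1.60, -0.92);  n_5 = (-0.4985, -0.8669)
∠(n_1, n_5) = 174.30°
δ = |180° − 174.30°| = 5.70°
5.70° ≤ 2α = 11.42°  →  valid

δ = 5.70°, valid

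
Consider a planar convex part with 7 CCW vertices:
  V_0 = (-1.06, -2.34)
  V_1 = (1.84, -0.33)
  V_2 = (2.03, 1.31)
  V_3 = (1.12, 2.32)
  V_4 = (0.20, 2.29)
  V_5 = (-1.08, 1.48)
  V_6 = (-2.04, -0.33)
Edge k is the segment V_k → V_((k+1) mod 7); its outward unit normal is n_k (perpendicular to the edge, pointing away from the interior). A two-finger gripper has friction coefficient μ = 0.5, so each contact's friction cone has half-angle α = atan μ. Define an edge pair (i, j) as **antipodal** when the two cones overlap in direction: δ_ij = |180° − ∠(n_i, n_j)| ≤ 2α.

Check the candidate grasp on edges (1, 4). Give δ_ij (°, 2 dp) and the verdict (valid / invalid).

δ = 51.07°, valid

α = atan 0.5 = 26.57°;  2α = 53.13°
edge 1: e_1 = (+0.19, +1.64);  n_1 = (+0.9934, -0.1151)
edge 4: e_4 = (-1.28, -0.81);  n_4 = (-0.5347, +0.8450)
∠(n_1, n_4) = 128.93°
δ = |180° − 128.93°| = 51.07°
51.07° ≤ 2α = 53.13°  →  valid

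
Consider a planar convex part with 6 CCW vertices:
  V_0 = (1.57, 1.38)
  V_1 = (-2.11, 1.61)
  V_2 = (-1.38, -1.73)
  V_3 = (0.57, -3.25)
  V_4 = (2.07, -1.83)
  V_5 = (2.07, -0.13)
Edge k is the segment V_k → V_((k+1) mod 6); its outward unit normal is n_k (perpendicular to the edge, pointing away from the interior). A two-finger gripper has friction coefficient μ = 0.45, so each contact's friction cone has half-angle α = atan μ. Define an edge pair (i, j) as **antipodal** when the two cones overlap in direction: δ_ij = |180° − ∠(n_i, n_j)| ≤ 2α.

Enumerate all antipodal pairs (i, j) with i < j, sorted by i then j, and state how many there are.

count = 5; pairs: (0,2), (0,3), (1,4), (1,5), (2,5)

α = atan 0.45 = 24.23°;  2α = 48.46°
n_0 = (+0.0624, +0.9981)
n_1 = (-0.9769, -0.2135)
n_2 = (-0.6148, -0.7887)
n_3 = (+0.6875, -0.7262)
n_4 = (+1.0000, -0.0000)
n_5 = (+0.9493, +0.3143)
  (0,1): δ = 74.09°  ·
  (0,2): δ = 34.36°  ✓
  (0,3): δ = 47.01°  ✓
  (0,4): δ = 93.58°  ·
  (0,5): δ = 111.90°  ·
  (1,2): δ = 140.26°  ·
  (1,3): δ = 58.90°  ·
  (1,4): δ = 12.33°  ✓
  (1,5): δ = 5.99°  ✓
  (2,3): δ = 98.63°  ·
  (2,4): δ = 52.06°  ·
  (2,5): δ = 33.74°  ✓
  (3,4): δ = 133.43°  ·
  (3,5): δ = 115.11°  ·
  (4,5): δ = 161.68°  ·
antipodal pairs: 5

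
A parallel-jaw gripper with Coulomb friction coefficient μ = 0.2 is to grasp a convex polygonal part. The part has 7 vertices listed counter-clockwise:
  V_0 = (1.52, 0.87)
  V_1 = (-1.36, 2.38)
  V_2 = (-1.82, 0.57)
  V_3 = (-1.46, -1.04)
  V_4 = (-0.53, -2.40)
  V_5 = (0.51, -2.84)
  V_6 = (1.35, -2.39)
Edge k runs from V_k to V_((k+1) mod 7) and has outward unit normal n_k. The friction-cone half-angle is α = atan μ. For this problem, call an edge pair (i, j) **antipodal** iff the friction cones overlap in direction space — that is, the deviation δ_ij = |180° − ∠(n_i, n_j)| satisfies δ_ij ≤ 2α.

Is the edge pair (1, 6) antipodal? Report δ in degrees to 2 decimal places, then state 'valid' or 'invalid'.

δ = 11.27°, valid

α = atan 0.2 = 11.31°;  2α = 22.62°
edge 1: e_1 = (-0.46, -1.81);  n_1 = (-0.9692, +0.2463)
edge 6: e_6 = (+0.17, +3.26);  n_6 = (+0.9986, -0.0521)
∠(n_1, n_6) = 168.73°
δ = |180° − 168.73°| = 11.27°
11.27° ≤ 2α = 22.62°  →  valid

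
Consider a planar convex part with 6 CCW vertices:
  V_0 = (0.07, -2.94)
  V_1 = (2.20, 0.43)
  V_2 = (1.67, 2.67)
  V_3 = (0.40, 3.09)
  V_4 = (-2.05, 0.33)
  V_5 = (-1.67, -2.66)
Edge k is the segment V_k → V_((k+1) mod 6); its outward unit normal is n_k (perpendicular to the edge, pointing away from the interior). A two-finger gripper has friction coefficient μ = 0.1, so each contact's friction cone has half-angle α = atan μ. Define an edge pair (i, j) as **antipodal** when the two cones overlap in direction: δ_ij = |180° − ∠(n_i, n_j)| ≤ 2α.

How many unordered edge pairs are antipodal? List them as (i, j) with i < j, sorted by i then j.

count = 3; pairs: (0,3), (1,4), (2,5)

α = atan 0.1 = 5.71°;  2α = 11.42°
n_0 = (+0.8453, -0.5343)
n_1 = (+0.9731, +0.2302)
n_2 = (+0.3140, +0.9494)
n_3 = (-0.7479, +0.6639)
n_4 = (-0.9920, -0.1261)
n_5 = (-0.1589, -0.9873)
  (0,1): δ = 134.39°  ·
  (0,2): δ = 76.00°  ·
  (0,3): δ = 9.30°  ✓
  (0,4): δ = 39.54°  ·
  (0,5): δ = 113.15°  ·
  (1,2): δ = 121.61°  ·
  (1,3): δ = 54.91°  ·
  (1,4): δ = 6.07°  ✓
  (1,5): δ = 67.55°  ·
  (2,3): δ = 113.30°  ·
  (2,4): δ = 64.46°  ·
  (2,5): δ = 9.16°  ✓
  (3,4): δ = 131.16°  ·
  (3,5): δ = 57.55°  ·
  (4,5): δ = 106.38°  ·
antipodal pairs: 3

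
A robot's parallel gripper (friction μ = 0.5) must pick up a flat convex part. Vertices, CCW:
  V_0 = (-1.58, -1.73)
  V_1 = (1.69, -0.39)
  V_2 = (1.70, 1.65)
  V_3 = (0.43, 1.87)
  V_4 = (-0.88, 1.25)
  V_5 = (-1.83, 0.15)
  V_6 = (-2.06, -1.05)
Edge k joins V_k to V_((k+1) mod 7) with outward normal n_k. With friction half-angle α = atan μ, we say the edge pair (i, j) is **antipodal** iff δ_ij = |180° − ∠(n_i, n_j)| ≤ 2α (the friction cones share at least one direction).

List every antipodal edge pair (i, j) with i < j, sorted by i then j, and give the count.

count = 7; pairs: (0,2), (0,3), (0,4), (1,4), (1,5), (1,6), (2,6)

α = atan 0.5 = 26.57°;  2α = 53.13°
n_0 = (+0.3792, -0.9253)
n_1 = (+1.0000, -0.0049)
n_2 = (+0.1707, +0.9853)
n_3 = (-0.4278, +0.9039)
n_4 = (-0.7568, +0.6536)
n_5 = (-0.9821, +0.1882)
n_6 = (-0.8170, -0.5767)
  (0,1): δ = 112.56°  ·
  (0,2): δ = 32.11°  ✓
  (0,3): δ = 3.04°  ✓
  (0,4): δ = 26.90°  ✓
  (0,5): δ = 56.87°  ·
  (0,6): δ = 102.93°  ·
  (1,2): δ = 99.55°  ·
  (1,3): δ = 64.39°  ·
  (1,4): δ = 40.53°  ✓
  (1,5): δ = 10.57°  ✓
  (1,6): δ = 35.50°  ✓
  (2,3): δ = 144.84°  ·
  (2,4): δ = 120.99°  ·
  (2,5): δ = 91.02°  ·
  (2,6): δ = 44.95°  ✓
  (3,4): δ = 156.14°  ·
  (3,5): δ = 126.18°  ·
  (3,6): δ = 80.11°  ·
  (4,5): δ = 150.04°  ·
  (4,6): δ = 103.97°  ·
  (5,6): δ = 133.93°  ·
antipodal pairs: 7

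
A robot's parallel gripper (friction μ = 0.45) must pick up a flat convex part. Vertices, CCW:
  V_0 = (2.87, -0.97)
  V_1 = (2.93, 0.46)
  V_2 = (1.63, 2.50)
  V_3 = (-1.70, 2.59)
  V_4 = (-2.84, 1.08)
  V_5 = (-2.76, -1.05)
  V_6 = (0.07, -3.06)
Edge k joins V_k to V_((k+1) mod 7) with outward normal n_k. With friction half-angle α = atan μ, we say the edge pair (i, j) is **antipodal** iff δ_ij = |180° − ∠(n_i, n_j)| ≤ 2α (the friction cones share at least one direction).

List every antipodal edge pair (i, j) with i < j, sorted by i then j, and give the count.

count = 7; pairs: (0,3), (0,4), (1,4), (1,5), (2,5), (2,6), (3,6)

α = atan 0.45 = 24.23°;  2α = 48.46°
n_0 = (+0.9991, -0.0419)
n_1 = (+0.8433, +0.5374)
n_2 = (+0.0270, +0.9996)
n_3 = (-0.7981, +0.6025)
n_4 = (-0.9993, -0.0375)
n_5 = (-0.5791, -0.8153)
n_6 = (+0.5982, -0.8014)
  (0,1): δ = 145.09°  ·
  (0,2): δ = 89.15°  ·
  (0,3): δ = 34.65°  ✓
  (0,4): δ = 4.55°  ✓
  (0,5): δ = 57.02°  ·
  (0,6): δ = 129.14°  ·
  (1,2): δ = 124.06°  ·
  (1,3): δ = 69.56°  ·
  (1,4): δ = 30.36°  ✓
  (1,5): δ = 22.11°  ✓
  (1,6): δ = 94.23°  ·
  (2,3): δ = 125.50°  ·
  (2,4): δ = 86.30°  ·
  (2,5): δ = 33.84°  ✓
  (2,6): δ = 38.29°  ✓
  (3,4): δ = 140.80°  ·
  (3,5): δ = 88.33°  ·
  (3,6): δ = 16.21°  ✓
  (4,5): δ = 127.54°  ·
  (4,6): δ = 55.41°  ·
  (5,6): δ = 107.88°  ·
antipodal pairs: 7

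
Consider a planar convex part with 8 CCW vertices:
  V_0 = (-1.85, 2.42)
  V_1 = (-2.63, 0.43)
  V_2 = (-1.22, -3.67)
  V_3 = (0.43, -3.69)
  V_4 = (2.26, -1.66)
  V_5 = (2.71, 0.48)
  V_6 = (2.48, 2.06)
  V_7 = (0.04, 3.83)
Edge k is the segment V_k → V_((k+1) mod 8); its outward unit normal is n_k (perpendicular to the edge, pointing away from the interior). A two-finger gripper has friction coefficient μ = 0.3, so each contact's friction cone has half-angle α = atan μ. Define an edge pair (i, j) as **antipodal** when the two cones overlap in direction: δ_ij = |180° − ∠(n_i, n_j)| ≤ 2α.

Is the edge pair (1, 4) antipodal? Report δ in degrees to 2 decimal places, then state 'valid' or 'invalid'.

δ = 30.85°, valid

α = atan 0.3 = 16.70°;  2α = 33.40°
edge 1: e_1 = (+1.41, -4.10);  n_1 = (-0.9456, -0.3252)
edge 4: e_4 = (+0.45, +2.14);  n_4 = (+0.9786, -0.2058)
∠(n_1, n_4) = 149.15°
δ = |180° − 149.15°| = 30.85°
30.85° ≤ 2α = 33.40°  →  valid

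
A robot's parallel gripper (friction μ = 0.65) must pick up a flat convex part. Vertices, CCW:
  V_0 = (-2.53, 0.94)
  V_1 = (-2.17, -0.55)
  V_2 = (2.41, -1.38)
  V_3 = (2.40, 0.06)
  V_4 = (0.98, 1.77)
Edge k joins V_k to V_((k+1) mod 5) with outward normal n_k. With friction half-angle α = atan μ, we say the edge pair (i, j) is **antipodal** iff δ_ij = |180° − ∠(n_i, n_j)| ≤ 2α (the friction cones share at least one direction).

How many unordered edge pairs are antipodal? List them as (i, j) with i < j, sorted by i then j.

count = 4; pairs: (0,2), (0,3), (1,3), (1,4)

α = atan 0.65 = 33.02°;  2α = 66.05°
n_0 = (-0.9720, -0.2349)
n_1 = (-0.1783, -0.9840)
n_2 = (+1.0000, +0.0069)
n_3 = (+0.7693, +0.6389)
n_4 = (-0.2301, +0.9732)
  (0,1): δ = 113.85°  ·
  (0,2): δ = 13.19°  ✓
  (0,3): δ = 26.12°  ✓
  (0,4): δ = 89.72°  ·
  (1,2): δ = 79.33°  ·
  (1,3): δ = 40.02°  ✓
  (1,4): δ = 23.58°  ✓
  (2,3): δ = 140.69°  ·
  (2,4): δ = 77.09°  ·
  (3,4): δ = 116.40°  ·
antipodal pairs: 4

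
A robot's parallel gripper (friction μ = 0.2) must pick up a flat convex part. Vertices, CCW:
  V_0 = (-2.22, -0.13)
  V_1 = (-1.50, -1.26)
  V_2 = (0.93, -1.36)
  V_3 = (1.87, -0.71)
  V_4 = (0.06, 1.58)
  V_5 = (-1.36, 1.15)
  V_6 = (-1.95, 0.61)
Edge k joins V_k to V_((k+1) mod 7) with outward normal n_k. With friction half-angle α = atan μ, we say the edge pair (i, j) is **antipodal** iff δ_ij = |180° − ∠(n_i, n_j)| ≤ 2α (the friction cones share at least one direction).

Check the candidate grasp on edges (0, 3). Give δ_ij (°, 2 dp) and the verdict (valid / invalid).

α = atan 0.2 = 11.31°;  2α = 22.62°
edge 0: e_0 = (+0.72, -1.13);  n_0 = (-0.8434, -0.5374)
edge 3: e_3 = (-1.81, +2.29);  n_3 = (+0.7845, +0.6201)
∠(n_0, n_3) = 174.18°
δ = |180° − 174.18°| = 5.82°
5.82° ≤ 2α = 22.62°  →  valid

δ = 5.82°, valid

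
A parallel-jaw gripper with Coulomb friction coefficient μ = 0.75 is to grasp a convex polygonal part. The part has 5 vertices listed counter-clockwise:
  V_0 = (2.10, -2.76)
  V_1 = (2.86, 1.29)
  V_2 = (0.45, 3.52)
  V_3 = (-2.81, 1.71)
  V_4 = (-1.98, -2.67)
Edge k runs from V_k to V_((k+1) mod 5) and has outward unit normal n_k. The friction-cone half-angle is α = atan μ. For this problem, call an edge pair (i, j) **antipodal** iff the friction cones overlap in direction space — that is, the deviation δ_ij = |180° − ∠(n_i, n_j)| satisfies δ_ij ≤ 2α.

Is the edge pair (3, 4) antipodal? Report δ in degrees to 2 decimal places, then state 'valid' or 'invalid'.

δ = 101.99°, invalid

α = atan 0.75 = 36.87°;  2α = 73.74°
edge 3: e_3 = (+0.83, -4.38);  n_3 = (-0.9825, -0.1862)
edge 4: e_4 = (+4.08, -0.09);  n_4 = (-0.0221, -0.9998)
∠(n_3, n_4) = 78.01°
δ = |180° − 78.01°| = 101.99°
101.99° > 2α = 73.74°  →  invalid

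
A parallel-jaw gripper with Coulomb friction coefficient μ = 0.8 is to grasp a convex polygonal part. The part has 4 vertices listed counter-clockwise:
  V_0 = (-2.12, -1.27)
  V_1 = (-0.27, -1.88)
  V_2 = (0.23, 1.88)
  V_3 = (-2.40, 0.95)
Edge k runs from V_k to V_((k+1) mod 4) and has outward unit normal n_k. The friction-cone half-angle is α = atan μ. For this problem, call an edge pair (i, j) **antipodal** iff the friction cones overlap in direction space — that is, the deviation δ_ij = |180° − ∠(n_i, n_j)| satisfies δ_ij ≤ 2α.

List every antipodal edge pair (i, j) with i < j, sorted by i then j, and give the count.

count = 3; pairs: (0,2), (1,2), (1,3)

α = atan 0.8 = 38.66°;  2α = 77.32°
n_0 = (-0.3131, -0.9497)
n_1 = (+0.9913, -0.1318)
n_2 = (-0.3334, +0.9428)
n_3 = (-0.9921, -0.1251)
  (0,1): δ = 79.33°  ·
  (0,2): δ = 37.72°  ✓
  (0,3): δ = 115.44°  ·
  (1,2): δ = 62.95°  ✓
  (1,3): δ = 14.76°  ✓
  (2,3): δ = 102.29°  ·
antipodal pairs: 3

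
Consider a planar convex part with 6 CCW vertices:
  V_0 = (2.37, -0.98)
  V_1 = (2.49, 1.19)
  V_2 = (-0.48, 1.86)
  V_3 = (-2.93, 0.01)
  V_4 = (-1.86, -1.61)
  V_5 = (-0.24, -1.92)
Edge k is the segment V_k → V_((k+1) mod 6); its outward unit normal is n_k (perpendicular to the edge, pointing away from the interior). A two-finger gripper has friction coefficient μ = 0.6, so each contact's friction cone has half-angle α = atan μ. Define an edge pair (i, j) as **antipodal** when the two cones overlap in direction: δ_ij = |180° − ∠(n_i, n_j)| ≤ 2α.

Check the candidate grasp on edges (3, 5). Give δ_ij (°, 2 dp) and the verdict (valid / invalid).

δ = 103.64°, invalid

α = atan 0.6 = 30.96°;  2α = 61.93°
edge 3: e_3 = (+1.07, -1.62);  n_3 = (-0.8344, -0.5511)
edge 5: e_5 = (+2.61, +0.94);  n_5 = (+0.3388, -0.9408)
∠(n_3, n_5) = 76.36°
δ = |180° − 76.36°| = 103.64°
103.64° > 2α = 61.93°  →  invalid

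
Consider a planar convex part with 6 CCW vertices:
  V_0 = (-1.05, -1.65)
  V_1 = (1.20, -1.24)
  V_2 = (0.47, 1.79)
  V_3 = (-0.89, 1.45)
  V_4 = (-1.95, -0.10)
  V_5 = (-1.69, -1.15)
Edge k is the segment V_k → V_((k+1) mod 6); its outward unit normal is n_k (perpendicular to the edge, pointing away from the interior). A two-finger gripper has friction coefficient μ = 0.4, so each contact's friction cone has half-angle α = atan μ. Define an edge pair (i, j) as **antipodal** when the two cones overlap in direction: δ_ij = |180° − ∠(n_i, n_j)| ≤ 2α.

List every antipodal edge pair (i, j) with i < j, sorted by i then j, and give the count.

α = atan 0.4 = 21.80°;  2α = 43.60°
n_0 = (+0.1793, -0.9838)
n_1 = (+0.9722, +0.2342)
n_2 = (-0.2425, +0.9701)
n_3 = (-0.8254, +0.5645)
n_4 = (-0.9707, -0.2404)
n_5 = (-0.6156, -0.7880)
  (0,1): δ = 86.78°  ·
  (0,2): δ = 3.71°  ✓
  (0,3): δ = 45.31°  ·
  (0,4): δ = 93.58°  ·
  (0,5): δ = 131.67°  ·
  (1,2): δ = 89.51°  ·
  (1,3): δ = 47.91°  ·
  (1,4): δ = 0.36°  ✓
  (1,5): δ = 38.46°  ✓
  (2,3): δ = 138.40°  ·
  (2,4): δ = 90.13°  ·
  (2,5): δ = 52.03°  ·
  (3,4): δ = 131.73°  ·
  (3,5): δ = 93.63°  ·
  (4,5): δ = 141.91°  ·
antipodal pairs: 3

count = 3; pairs: (0,2), (1,4), (1,5)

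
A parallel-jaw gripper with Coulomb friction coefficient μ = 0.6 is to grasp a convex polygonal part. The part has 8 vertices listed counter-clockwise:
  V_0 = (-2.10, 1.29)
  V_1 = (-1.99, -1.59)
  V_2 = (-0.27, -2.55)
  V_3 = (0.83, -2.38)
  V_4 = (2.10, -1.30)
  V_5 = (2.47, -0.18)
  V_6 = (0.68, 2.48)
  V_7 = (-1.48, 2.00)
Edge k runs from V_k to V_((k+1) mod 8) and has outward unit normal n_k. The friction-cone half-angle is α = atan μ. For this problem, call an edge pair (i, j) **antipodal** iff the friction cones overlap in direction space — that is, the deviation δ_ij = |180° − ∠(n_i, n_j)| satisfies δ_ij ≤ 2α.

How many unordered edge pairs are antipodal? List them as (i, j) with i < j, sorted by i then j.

α = atan 0.6 = 30.96°;  2α = 61.93°
n_0 = (-0.9993, -0.0382)
n_1 = (-0.4874, -0.8732)
n_2 = (+0.1527, -0.9883)
n_3 = (+0.6478, -0.7618)
n_4 = (+0.9495, -0.3137)
n_5 = (+0.8296, +0.5583)
n_6 = (-0.2169, +0.9762)
n_7 = (-0.7532, +0.6578)
  (0,1): δ = 121.35°  ·
  (0,2): δ = 83.40°  ·
  (0,3): δ = 51.81°  ✓
  (0,4): δ = 20.47°  ✓
  (0,5): δ = 31.75°  ✓
  (0,6): δ = 100.34°  ·
  (0,7): δ = 136.68°  ·
  (1,2): δ = 142.05°  ·
  (1,3): δ = 110.45°  ·
  (1,4): δ = 79.11°  ·
  (1,5): δ = 26.89°  ✓
  (1,6): δ = 41.70°  ✓
  (1,7): δ = 78.04°  ·
  (2,3): δ = 148.41°  ·
  (2,4): δ = 117.07°  ·
  (2,5): δ = 64.85°  ·
  (2,6): δ = 3.74°  ✓
  (2,7): δ = 40.09°  ✓
  (3,4): δ = 148.66°  ·
  (3,5): δ = 96.44°  ·
  (3,6): δ = 27.85°  ✓
  (3,7): δ = 8.49°  ✓
  (4,5): δ = 127.78°  ·
  (4,6): δ = 59.19°  ✓
  (4,7): δ = 22.85°  ✓
  (5,6): δ = 111.41°  ·
  (5,7): δ = 75.07°  ·
  (6,7): δ = 143.66°  ·
antipodal pairs: 11

count = 11; pairs: (0,3), (0,4), (0,5), (1,5), (1,6), (2,6), (2,7), (3,6), (3,7), (4,6), (4,7)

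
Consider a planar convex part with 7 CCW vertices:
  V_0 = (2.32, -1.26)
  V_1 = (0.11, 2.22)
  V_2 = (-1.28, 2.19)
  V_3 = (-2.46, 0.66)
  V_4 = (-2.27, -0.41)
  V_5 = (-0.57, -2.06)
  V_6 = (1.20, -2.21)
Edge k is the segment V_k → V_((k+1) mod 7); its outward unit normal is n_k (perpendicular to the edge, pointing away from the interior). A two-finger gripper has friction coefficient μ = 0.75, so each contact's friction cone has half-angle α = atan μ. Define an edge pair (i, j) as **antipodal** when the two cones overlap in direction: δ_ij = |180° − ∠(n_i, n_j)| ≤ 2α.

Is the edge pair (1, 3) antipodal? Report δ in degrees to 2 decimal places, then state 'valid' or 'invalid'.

δ = 81.17°, invalid

α = atan 0.75 = 36.87°;  2α = 73.74°
edge 1: e_1 = (-1.39, -0.03);  n_1 = (-0.0216, +0.9998)
edge 3: e_3 = (+0.19, -1.07);  n_3 = (-0.9846, -0.1748)
∠(n_1, n_3) = 98.83°
δ = |180° − 98.83°| = 81.17°
81.17° > 2α = 73.74°  →  invalid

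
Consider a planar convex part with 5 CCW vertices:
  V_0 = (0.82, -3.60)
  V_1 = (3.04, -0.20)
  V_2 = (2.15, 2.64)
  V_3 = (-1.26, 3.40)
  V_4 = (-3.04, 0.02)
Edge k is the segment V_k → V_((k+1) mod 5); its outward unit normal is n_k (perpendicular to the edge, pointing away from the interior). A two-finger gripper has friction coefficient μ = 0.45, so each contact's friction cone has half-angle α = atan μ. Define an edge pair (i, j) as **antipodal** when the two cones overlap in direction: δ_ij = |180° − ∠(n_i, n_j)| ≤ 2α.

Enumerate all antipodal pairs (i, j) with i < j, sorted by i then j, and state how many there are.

α = atan 0.45 = 24.23°;  2α = 48.46°
n_0 = (+0.8373, -0.5467)
n_1 = (+0.9542, +0.2990)
n_2 = (+0.2175, +0.9761)
n_3 = (-0.8848, +0.4660)
n_4 = (-0.6841, -0.7294)
  (0,1): δ = 129.46°  ·
  (0,2): δ = 69.42°  ·
  (0,3): δ = 5.37°  ✓
  (0,4): δ = 79.98°  ·
  (1,2): δ = 119.96°  ·
  (1,3): δ = 45.17°  ✓
  (1,4): δ = 29.44°  ✓
  (2,3): δ = 105.21°  ·
  (2,4): δ = 30.60°  ✓
  (3,4): δ = 105.39°  ·
antipodal pairs: 4

count = 4; pairs: (0,3), (1,3), (1,4), (2,4)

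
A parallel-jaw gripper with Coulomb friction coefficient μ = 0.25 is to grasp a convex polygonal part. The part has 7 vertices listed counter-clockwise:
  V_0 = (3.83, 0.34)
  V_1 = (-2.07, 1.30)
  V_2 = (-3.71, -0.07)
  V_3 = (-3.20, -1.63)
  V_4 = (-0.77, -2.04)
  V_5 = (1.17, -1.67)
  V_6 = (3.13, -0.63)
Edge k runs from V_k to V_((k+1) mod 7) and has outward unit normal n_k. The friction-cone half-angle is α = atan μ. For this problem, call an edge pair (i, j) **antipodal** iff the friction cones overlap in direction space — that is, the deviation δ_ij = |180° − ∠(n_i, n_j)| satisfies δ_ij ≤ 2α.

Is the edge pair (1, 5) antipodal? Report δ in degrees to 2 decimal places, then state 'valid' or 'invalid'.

δ = 11.92°, valid

α = atan 0.25 = 14.04°;  2α = 28.07°
edge 1: e_1 = (-1.64, -1.37);  n_1 = (-0.6411, +0.7675)
edge 5: e_5 = (+1.96, +1.04);  n_5 = (+0.4687, -0.8833)
∠(n_1, n_5) = 168.08°
δ = |180° − 168.08°| = 11.92°
11.92° ≤ 2α = 28.07°  →  valid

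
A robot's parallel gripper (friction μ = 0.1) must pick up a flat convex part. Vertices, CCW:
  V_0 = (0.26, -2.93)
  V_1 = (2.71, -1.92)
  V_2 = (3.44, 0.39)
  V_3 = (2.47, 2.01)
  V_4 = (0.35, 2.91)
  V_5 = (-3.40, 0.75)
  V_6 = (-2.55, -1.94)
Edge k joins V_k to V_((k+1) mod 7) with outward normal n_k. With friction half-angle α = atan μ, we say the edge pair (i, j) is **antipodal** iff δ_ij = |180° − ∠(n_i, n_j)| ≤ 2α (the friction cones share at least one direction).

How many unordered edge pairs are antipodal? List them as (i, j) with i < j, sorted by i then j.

α = atan 0.1 = 5.71°;  2α = 11.42°
n_0 = (+0.3811, -0.9245)
n_1 = (+0.9535, -0.3013)
n_2 = (+0.8580, +0.5137)
n_3 = (+0.3908, +0.9205)
n_4 = (-0.4991, +0.8665)
n_5 = (-0.9535, -0.3013)
n_6 = (-0.3323, -0.9432)
  (0,1): δ = 129.94°  ·
  (0,2): δ = 81.49°  ·
  (0,3): δ = 45.41°  ·
  (0,4): δ = 7.54°  ✓
  (0,5): δ = 85.13°  ·
  (0,6): δ = 138.19°  ·
  (1,2): δ = 131.55°  ·
  (1,3): δ = 95.47°  ·
  (1,4): δ = 42.52°  ·
  (1,5): δ = 35.07°  ·
  (1,6): δ = 88.13°  ·
  (2,3): δ = 143.91°  ·
  (2,4): δ = 90.97°  ·
  (2,5): δ = 13.38°  ·
  (2,6): δ = 39.68°  ·
  (3,4): δ = 127.06°  ·
  (3,5): δ = 49.46°  ·
  (3,6): δ = 3.59°  ✓
  (4,5): δ = 102.41°  ·
  (4,6): δ = 49.35°  ·
  (5,6): δ = 126.94°  ·
antipodal pairs: 2

count = 2; pairs: (0,4), (3,6)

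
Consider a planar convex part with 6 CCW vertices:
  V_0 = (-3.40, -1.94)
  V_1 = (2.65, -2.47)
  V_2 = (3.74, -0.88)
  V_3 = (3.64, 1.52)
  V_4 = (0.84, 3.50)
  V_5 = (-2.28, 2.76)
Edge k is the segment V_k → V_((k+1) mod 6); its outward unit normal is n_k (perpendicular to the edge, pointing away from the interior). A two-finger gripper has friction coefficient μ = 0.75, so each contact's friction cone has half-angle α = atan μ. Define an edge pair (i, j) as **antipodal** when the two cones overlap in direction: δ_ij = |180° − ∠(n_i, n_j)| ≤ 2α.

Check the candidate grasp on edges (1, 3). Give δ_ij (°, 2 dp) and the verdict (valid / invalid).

δ = 90.83°, invalid

α = atan 0.75 = 36.87°;  2α = 73.74°
edge 1: e_1 = (+1.09, +1.59);  n_1 = (+0.8248, -0.5654)
edge 3: e_3 = (-2.80, +1.98);  n_3 = (+0.5774, +0.8165)
∠(n_1, n_3) = 89.17°
δ = |180° − 89.17°| = 90.83°
90.83° > 2α = 73.74°  →  invalid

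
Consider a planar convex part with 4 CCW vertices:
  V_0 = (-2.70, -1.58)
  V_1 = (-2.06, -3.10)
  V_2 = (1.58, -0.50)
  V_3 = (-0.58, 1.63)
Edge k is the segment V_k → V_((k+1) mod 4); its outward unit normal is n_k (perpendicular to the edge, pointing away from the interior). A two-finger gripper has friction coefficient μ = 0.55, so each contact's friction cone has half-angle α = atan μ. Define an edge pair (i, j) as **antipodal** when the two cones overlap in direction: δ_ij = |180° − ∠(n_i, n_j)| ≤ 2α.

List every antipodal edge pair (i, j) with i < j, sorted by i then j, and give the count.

count = 2; pairs: (0,2), (1,3)

α = atan 0.55 = 28.81°;  2α = 57.62°
n_0 = (-0.9216, -0.3881)
n_1 = (+0.5812, -0.8137)
n_2 = (+0.7021, +0.7120)
n_3 = (-0.8344, +0.5511)
  (0,1): δ = 77.30°  ·
  (0,2): δ = 22.57°  ✓
  (0,3): δ = 123.72°  ·
  (1,2): δ = 80.14°  ·
  (1,3): δ = 21.02°  ✓
  (2,3): δ = 78.84°  ·
antipodal pairs: 2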